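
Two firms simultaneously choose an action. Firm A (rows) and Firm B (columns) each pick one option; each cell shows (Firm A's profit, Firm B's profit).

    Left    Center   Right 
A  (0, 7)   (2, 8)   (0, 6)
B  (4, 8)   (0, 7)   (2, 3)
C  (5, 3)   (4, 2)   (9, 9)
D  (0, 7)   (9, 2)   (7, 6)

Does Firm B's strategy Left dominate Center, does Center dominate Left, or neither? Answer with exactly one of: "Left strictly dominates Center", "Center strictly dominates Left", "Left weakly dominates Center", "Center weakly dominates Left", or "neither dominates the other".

Compare Left to Center across each choice by Firm A: A: 7<8, B: 8>7, C: 3>2, D: 7>2.
Left does better at B, C, D but worse at A; neither strategy dominates the other.

neither dominates the other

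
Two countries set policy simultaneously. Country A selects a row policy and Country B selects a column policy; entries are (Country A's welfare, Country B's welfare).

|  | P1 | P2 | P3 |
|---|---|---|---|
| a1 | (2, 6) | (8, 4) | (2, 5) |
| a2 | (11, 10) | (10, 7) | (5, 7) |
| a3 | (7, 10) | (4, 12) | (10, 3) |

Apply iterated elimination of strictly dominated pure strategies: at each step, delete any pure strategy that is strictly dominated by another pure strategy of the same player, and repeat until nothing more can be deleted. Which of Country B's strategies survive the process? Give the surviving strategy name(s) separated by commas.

P1

Row a1 is eliminated: a2 beats it against every remaining column (P1: 11>2, P2: 10>8, P3: 5>2).
Column P3 is eliminated: P1 beats it against every remaining row (a2: 10>7, a3: 10>3).
Row a3 is eliminated: a2 beats it against every remaining column (P1: 11>7, P2: 10>4).
Country B's strategy P2 is strictly dominated by P1 (a2: 10>7) and is removed.
Among the remaining strategies, none is strictly dominated by another pure strategy of the same player, so the elimination stops.
Surviving strategies — Country A: {a2}; Country B: {P1}.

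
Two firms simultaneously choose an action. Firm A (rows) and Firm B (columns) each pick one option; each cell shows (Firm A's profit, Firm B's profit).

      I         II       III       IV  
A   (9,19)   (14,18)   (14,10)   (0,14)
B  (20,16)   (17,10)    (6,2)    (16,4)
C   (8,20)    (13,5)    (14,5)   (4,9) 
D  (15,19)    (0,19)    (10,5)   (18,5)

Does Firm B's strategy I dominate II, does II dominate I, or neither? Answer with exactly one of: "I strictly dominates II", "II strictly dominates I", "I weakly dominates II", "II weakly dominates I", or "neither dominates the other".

Compare I to II across each choice by Firm A: A: 19>18, B: 16>10, C: 20>5, D: 19=19.
I is at least as good everywhere and strictly better somewhere (tied only at D), so I weakly but not strictly dominates II.

I weakly dominates II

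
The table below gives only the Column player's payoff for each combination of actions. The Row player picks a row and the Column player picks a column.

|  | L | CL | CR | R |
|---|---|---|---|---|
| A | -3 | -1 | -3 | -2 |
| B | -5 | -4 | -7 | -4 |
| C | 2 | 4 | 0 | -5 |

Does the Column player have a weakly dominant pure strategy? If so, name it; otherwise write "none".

CL vs L: A: -1>-3, B: -4>-5, C: 4>2.
CL vs CR: A: -1>-3, B: -4>-7, C: 4>0.
CL vs R: A: -1>-2, B: -4=-4, C: 4>-5.
CL is at least as good as every other strategy against every opponent action, so it is weakly dominant.

CL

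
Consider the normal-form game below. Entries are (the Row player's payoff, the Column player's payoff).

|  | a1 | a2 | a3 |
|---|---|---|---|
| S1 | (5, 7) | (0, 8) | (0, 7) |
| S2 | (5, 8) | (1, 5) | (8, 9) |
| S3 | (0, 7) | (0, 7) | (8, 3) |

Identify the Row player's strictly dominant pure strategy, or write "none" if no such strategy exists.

none

S1 fails to dominate S2 at a1 (5=5).
S2 fails to dominate S1 at a1 (5=5).
S3 fails to dominate S1 at a1 (0<5).
No single strategy dominates all the others.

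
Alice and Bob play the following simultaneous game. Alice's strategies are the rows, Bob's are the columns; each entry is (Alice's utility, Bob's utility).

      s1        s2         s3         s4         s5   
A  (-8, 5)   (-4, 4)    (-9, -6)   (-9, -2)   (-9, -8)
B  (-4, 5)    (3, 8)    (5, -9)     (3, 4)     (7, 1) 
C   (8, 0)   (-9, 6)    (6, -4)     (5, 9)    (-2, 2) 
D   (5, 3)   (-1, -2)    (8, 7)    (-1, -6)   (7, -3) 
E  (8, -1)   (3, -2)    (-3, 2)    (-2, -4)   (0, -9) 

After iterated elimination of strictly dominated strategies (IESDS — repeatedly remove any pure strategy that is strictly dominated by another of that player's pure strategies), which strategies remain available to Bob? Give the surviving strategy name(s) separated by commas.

s1, s2, s3, s4

Alice's strategy A is strictly dominated by B (s1: -4>-8, s2: 3>-4, s3: 5>-9, s4: 3>-9, s5: 7>-9) and is removed.
For Bob, s2 strictly dominates s5 on the remaining rows (B: 8>1, C: 6>2, D: -2>-3, E: -2>-9); eliminate s5.
Among the remaining strategies, none is strictly dominated by another pure strategy of the same player, so the elimination stops.
Surviving strategies — Alice: {B, C, D, E}; Bob: {s1, s2, s3, s4}.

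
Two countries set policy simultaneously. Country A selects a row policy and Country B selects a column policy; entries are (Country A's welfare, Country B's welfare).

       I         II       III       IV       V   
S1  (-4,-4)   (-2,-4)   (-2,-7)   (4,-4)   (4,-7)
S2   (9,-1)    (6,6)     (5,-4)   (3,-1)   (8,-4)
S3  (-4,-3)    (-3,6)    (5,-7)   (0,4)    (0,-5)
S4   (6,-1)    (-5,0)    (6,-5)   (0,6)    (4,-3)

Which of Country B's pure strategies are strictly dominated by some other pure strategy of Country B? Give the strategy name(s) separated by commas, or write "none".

III, V

Nothing dominates I: II at S1 (-4=-4); III at S1 (-4>-7); IV at S1 (-4=-4); V at S1 (-4>-7).
II: no other strategy beats it everywhere (I at S1 (-4=-4); III at S1 (-4>-7); IV at S1 (-4=-4); V at S1 (-4>-7)).
III is strictly dominated by I (S1: -4>-7, S2: -1>-4, S3: -3>-7, S4: -1>-5).
IV: no other strategy beats it everywhere (I at S1 (-4=-4); II at S1 (-4=-4); III at S1 (-4>-7); V at S1 (-4>-7)).
V: dominated, since I does at least as well everywhere (S1: -4>-7, S2: -1>-4, S3: -3>-5, S4: -1>-3).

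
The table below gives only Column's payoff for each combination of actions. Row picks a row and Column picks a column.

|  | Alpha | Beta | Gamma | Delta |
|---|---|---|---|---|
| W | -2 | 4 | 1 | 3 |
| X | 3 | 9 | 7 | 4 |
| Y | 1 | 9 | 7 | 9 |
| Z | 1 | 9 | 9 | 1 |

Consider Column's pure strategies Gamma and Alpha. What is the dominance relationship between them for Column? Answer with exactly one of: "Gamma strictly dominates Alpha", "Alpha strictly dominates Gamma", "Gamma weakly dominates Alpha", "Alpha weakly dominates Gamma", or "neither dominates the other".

Compare Gamma to Alpha across each choice by Row: W: 1>-2, X: 7>3, Y: 7>1, Z: 9>1.
Every comparison favours Gamma, so Gamma strictly dominates Alpha.

Gamma strictly dominates Alpha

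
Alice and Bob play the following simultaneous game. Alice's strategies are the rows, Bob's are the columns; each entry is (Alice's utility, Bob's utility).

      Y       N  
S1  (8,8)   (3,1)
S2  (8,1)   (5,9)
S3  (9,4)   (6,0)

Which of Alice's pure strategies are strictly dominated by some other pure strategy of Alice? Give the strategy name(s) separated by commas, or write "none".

S1, S2

S1: dominated, since S3 does at least as well everywhere (Y: 9>8, N: 6>3).
S3 strictly dominates S2 — Y: 9>8, N: 6>5.
Nothing dominates S3: S1 at Y (9>8); S2 at Y (9>8).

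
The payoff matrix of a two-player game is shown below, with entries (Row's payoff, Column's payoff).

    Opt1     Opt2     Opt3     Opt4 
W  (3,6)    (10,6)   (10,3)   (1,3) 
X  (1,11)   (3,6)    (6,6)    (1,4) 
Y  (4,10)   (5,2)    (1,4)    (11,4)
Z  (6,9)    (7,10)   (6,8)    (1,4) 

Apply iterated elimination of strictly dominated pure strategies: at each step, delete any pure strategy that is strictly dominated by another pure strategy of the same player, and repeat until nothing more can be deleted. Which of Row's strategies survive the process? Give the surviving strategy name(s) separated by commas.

Column Opt3 is eliminated: Opt1 beats it against every remaining row (W: 6>3, X: 11>6, Y: 10>4, Z: 9>8).
For Row, Y strictly dominates X on the remaining columns (Opt1: 4>1, Opt2: 5>3, Opt4: 11>1); eliminate X.
Column's strategy Opt4 is strictly dominated by Opt1 (W: 6>3, Y: 10>4, Z: 9>4) and is removed.
For Row, Z strictly dominates Y on the remaining columns (Opt1: 6>4, Opt2: 7>5); eliminate Y.
Among the remaining strategies, none is strictly dominated by another pure strategy of the same player, so the elimination stops.
Surviving strategies — Row: {W, Z}; Column: {Opt1, Opt2}.

W, Z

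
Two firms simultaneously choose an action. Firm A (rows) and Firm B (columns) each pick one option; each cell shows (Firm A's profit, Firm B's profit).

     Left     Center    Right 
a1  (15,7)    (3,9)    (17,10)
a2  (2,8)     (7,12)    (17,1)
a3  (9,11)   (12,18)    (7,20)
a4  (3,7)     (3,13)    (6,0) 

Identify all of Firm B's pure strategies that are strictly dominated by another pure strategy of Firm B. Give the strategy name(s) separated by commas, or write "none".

Left: dominated, since Center does at least as well everywhere (a1: 9>7, a2: 12>8, a3: 18>11, a4: 13>7).
Center: no other strategy beats it everywhere (Left at a1 (9>7); Right at a2 (12>1)).
Nothing dominates Right: Left at a1 (10>7); Center at a1 (10>9).

Left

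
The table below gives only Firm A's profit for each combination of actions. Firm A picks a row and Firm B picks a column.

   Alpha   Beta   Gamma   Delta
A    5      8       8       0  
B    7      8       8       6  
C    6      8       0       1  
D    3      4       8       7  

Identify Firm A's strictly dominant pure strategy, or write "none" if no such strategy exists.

A fails to dominate B at Alpha (5<7).
B fails to dominate A at Beta (8=8).
C fails to dominate A at Beta (8=8).
D fails to dominate A at Alpha (3<5).
No single strategy dominates all the others.

none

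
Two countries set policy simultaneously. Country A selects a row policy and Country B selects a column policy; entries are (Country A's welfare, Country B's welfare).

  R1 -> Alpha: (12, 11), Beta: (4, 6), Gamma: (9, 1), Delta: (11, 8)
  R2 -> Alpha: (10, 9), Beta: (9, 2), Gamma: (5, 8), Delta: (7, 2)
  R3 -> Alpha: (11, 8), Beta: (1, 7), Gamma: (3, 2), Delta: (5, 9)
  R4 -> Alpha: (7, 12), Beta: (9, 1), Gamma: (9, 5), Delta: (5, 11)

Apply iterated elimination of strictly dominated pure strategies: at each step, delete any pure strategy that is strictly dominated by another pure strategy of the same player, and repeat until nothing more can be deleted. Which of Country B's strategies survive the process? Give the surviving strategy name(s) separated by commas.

For Country A, R1 strictly dominates R3 on the remaining columns (Alpha: 12>11, Beta: 4>1, Gamma: 9>3, Delta: 11>5); eliminate R3.
For Country B, Alpha strictly dominates Beta on the remaining rows (R1: 11>6, R2: 9>2, R4: 12>1); eliminate Beta.
Row R2 is eliminated: R1 beats it against every remaining column (Alpha: 12>10, Gamma: 9>5, Delta: 11>7).
For Country B, Alpha strictly dominates Gamma on the remaining rows (R1: 11>1, R4: 12>5); eliminate Gamma.
Country A's strategy R4 is strictly dominated by R1 (Alpha: 12>7, Delta: 11>5) and is removed.
Column Delta is eliminated: Alpha beats it against every remaining row (R1: 11>8).
Among the remaining strategies, none is strictly dominated by another pure strategy of the same player, so the elimination stops.
Surviving strategies — Country A: {R1}; Country B: {Alpha}.

Alpha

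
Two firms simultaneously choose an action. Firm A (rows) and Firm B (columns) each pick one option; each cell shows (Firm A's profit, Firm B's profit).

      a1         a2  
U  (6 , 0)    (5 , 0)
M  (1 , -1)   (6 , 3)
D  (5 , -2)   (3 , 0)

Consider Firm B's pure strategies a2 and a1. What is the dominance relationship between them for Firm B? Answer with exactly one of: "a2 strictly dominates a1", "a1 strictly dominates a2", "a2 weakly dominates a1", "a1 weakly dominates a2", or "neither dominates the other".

Compare a2 to a1 across every action of Firm A: U: 0=0, M: 3>-1, D: 0>-2.
a2 is at least as good everywhere and strictly better somewhere (tied only at U), so a2 weakly but not strictly dominates a1.

a2 weakly dominates a1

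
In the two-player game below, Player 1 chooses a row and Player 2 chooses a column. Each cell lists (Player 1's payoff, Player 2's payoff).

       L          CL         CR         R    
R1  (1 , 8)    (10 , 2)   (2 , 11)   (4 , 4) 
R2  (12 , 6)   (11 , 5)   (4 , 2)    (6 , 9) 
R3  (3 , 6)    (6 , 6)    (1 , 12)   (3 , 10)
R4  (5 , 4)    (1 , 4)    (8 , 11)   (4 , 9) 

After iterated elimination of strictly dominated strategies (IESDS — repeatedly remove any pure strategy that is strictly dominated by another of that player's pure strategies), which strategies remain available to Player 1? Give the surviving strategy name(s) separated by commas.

R2, R4

For Player 1, R2 strictly dominates R1 on the remaining columns (L: 12>1, CL: 11>10, CR: 4>2, R: 6>4); eliminate R1.
Player 1's strategy R3 is strictly dominated by R2 (L: 12>3, CL: 11>6, CR: 4>1, R: 6>3) and is removed.
Player 2's strategy L is strictly dominated by R (R2: 9>6, R4: 9>4) and is removed.
For Player 2, R strictly dominates CL on the remaining rows (R2: 9>5, R4: 9>4); eliminate CL.
Among the remaining strategies, none is strictly dominated by another pure strategy of the same player, so the elimination stops.
Surviving strategies — Player 1: {R2, R4}; Player 2: {CR, R}.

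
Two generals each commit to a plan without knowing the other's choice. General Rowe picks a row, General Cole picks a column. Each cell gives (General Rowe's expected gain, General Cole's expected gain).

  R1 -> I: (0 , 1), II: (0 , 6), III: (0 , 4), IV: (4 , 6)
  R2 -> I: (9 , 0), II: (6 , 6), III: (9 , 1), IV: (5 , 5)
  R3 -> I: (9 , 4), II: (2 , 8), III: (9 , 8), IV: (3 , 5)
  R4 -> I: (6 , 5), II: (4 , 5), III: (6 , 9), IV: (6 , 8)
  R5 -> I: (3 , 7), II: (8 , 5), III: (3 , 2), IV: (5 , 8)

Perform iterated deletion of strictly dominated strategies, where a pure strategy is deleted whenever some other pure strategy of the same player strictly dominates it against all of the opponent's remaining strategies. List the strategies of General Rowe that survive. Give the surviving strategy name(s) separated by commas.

R2, R3, R4, R5

General Rowe's strategy R1 is strictly dominated by R2 (I: 9>0, II: 6>0, III: 9>0, IV: 5>4) and is removed.
General Cole's strategy I is strictly dominated by IV (R2: 5>0, R3: 5>4, R4: 8>5, R5: 8>7) and is removed.
Among the remaining strategies, none is strictly dominated by another pure strategy of the same player, so the elimination stops.
Surviving strategies — General Rowe: {R2, R3, R4, R5}; General Cole: {II, III, IV}.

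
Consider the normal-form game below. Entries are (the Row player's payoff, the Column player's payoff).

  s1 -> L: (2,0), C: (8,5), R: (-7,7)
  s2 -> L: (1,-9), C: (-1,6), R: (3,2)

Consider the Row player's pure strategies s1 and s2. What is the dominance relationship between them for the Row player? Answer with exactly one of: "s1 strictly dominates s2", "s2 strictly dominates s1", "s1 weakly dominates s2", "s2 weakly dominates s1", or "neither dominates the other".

Compare s1 to s2 across each choice by the Column player: L: 2>1, C: 8>-1, R: -7<3.
s1 does better at L, C but worse at R; neither strategy dominates the other.

neither dominates the other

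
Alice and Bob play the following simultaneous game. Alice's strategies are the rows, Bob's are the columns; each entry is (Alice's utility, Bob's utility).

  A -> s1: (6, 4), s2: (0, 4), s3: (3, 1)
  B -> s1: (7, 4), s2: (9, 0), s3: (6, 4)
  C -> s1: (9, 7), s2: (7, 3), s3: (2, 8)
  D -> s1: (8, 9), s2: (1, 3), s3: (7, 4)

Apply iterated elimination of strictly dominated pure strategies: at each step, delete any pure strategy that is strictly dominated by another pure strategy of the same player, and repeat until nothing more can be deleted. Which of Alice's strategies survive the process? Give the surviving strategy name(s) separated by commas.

C, D

For Alice, B strictly dominates A on the remaining columns (s1: 7>6, s2: 9>0, s3: 6>3); eliminate A.
Column s2 is eliminated: s1 beats it against every remaining row (B: 4>0, C: 7>3, D: 9>3).
Row B is eliminated: D beats it against every remaining column (s1: 8>7, s3: 7>6).
Among the remaining strategies, none is strictly dominated by another pure strategy of the same player, so the elimination stops.
Surviving strategies — Alice: {C, D}; Bob: {s1, s3}.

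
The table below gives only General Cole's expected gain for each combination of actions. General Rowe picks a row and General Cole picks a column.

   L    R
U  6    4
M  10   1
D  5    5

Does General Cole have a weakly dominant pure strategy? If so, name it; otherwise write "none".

L

L vs R: U: 6>4, M: 10>1, D: 5=5.
L is at least as good as every other strategy against every opponent action, so it is weakly dominant.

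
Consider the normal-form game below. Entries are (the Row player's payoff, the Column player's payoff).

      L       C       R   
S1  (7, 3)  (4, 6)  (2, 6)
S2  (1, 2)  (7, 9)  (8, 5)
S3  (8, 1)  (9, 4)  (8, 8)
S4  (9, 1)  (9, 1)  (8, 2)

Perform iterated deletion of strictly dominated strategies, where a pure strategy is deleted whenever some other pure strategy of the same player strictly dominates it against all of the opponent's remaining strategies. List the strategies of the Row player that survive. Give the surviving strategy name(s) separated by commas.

S2, S3, S4

Row S1 is eliminated: S3 beats it against every remaining column (L: 8>7, C: 9>4, R: 8>2).
For the Column player, R strictly dominates L on the remaining rows (S2: 5>2, S3: 8>1, S4: 2>1); eliminate L.
Among the remaining strategies, none is strictly dominated by another pure strategy of the same player, so the elimination stops.
Surviving strategies — the Row player: {S2, S3, S4}; the Column player: {C, R}.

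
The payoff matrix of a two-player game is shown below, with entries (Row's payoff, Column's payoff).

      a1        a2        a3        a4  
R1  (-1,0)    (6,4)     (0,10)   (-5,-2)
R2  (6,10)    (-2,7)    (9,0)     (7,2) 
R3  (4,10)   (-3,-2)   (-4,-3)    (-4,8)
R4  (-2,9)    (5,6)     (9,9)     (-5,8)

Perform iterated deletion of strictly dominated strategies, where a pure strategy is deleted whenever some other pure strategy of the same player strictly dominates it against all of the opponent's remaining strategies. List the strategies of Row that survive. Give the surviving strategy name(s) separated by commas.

Row R3 is eliminated: R2 beats it against every remaining column (a1: 6>4, a2: -2>-3, a3: 9>-4, a4: 7>-4).
Column's strategy a4 is strictly dominated by a1 (R1: 0>-2, R2: 10>2, R4: 9>8) and is removed.
Among the remaining strategies, none is strictly dominated by another pure strategy of the same player, so the elimination stops.
Surviving strategies — Row: {R1, R2, R4}; Column: {a1, a2, a3}.

R1, R2, R4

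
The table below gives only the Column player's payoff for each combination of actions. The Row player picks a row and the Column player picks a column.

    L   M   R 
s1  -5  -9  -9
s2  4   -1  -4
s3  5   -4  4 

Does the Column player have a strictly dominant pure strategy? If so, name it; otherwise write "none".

L

L vs M: s1: -5>-9, s2: 4>-1, s3: 5>-4.
L vs R: s1: -5>-9, s2: 4>-4, s3: 5>4.
L strictly beats every other strategy against every opponent action, so it is strictly dominant.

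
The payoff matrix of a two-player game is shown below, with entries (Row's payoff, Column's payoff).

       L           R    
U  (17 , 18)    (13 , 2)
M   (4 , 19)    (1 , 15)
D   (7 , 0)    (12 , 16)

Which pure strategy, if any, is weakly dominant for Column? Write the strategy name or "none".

L fails to dominate R at D (0<16).
R fails to dominate L at U (2<18).
No single strategy dominates all the others.

none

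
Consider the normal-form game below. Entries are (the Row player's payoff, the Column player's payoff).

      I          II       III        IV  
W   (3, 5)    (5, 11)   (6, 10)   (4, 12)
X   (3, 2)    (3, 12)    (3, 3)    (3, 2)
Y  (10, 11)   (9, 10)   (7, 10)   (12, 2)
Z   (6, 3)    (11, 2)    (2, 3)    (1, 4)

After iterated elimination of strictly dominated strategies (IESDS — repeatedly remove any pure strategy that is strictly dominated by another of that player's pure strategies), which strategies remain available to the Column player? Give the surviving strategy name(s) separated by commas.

For the Row player, Y strictly dominates W on the remaining columns (I: 10>3, II: 9>5, III: 7>6, IV: 12>4); eliminate W.
Row X is eliminated: Y beats it against every remaining column (I: 10>3, II: 9>3, III: 7>3, IV: 12>3).
Column II is eliminated: I beats it against every remaining row (Y: 11>10, Z: 3>2).
For the Row player, Y strictly dominates Z on the remaining columns (I: 10>6, III: 7>2, IV: 12>1); eliminate Z.
Column III is eliminated: I beats it against every remaining row (Y: 11>10).
Column IV is eliminated: I beats it against every remaining row (Y: 11>2).
Among the remaining strategies, none is strictly dominated by another pure strategy of the same player, so the elimination stops.
Surviving strategies — the Row player: {Y}; the Column player: {I}.

I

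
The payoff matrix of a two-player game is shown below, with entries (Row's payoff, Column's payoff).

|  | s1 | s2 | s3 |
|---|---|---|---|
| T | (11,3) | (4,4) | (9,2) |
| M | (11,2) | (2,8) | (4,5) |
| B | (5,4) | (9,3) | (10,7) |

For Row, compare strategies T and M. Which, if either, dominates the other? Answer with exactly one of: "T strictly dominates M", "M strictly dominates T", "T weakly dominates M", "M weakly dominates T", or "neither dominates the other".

T weakly dominates M

Compare T to M across every action of Column: s1: 11=11, s2: 4>2, s3: 9>4.
T is at least as good everywhere and strictly better somewhere (tied only at s1), so T weakly but not strictly dominates M.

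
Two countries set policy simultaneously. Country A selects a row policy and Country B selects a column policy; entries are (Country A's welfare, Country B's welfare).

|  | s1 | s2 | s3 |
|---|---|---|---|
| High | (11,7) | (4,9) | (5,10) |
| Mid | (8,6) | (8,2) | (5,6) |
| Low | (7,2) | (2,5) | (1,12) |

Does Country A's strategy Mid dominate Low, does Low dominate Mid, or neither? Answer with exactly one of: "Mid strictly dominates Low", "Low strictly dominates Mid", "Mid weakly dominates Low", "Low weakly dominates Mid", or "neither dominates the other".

Mid's payoffs vs Low's, by Country B's action — s1: 8>7, s2: 8>2, s3: 5>1.
Mid gives a strictly higher payoff against every action of Country B, so Mid strictly dominates Low.

Mid strictly dominates Low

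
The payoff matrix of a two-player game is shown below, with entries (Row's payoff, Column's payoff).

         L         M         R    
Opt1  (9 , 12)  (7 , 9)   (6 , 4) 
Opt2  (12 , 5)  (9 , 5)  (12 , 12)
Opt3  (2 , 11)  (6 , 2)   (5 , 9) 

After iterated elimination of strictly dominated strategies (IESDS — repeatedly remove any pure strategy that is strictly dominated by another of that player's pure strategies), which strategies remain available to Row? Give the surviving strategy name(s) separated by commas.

For Row, Opt2 strictly dominates Opt1 on the remaining columns (L: 12>9, M: 9>7, R: 12>6); eliminate Opt1.
For Row, Opt2 strictly dominates Opt3 on the remaining columns (L: 12>2, M: 9>6, R: 12>5); eliminate Opt3.
For Column, R strictly dominates L on the remaining rows (Opt2: 12>5); eliminate L.
For Column, R strictly dominates M on the remaining rows (Opt2: 12>5); eliminate M.
Among the remaining strategies, none is strictly dominated by another pure strategy of the same player, so the elimination stops.
Surviving strategies — Row: {Opt2}; Column: {R}.

Opt2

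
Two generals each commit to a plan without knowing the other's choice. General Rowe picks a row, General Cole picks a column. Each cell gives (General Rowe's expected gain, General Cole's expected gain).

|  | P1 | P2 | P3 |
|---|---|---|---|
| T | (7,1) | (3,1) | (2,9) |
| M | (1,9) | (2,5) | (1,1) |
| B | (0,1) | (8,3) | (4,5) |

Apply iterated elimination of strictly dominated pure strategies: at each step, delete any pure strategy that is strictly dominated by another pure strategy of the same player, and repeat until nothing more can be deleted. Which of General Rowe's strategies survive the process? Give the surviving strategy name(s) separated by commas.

Row M is eliminated: T beats it against every remaining column (P1: 7>1, P2: 3>2, P3: 2>1).
For General Cole, P3 strictly dominates P1 on the remaining rows (T: 9>1, B: 5>1); eliminate P1.
Row T is eliminated: B beats it against every remaining column (P2: 8>3, P3: 4>2).
For General Cole, P3 strictly dominates P2 on the remaining rows (B: 5>3); eliminate P2.
Among the remaining strategies, none is strictly dominated by another pure strategy of the same player, so the elimination stops.
Surviving strategies — General Rowe: {B}; General Cole: {P3}.

B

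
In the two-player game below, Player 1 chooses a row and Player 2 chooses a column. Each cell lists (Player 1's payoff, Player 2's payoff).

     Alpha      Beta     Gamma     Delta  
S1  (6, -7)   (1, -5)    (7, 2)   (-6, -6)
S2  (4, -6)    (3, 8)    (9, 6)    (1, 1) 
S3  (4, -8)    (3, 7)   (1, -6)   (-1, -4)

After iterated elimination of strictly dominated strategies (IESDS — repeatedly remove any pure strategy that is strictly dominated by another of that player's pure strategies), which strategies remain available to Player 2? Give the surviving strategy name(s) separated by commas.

Column Alpha is eliminated: Beta beats it against every remaining row (S1: -5>-7, S2: 8>-6, S3: 7>-8).
Row S1 is eliminated: S2 beats it against every remaining column (Beta: 3>1, Gamma: 9>7, Delta: 1>-6).
For Player 2, Beta strictly dominates Gamma on the remaining rows (S2: 8>6, S3: 7>-6); eliminate Gamma.
Column Delta is eliminated: Beta beats it against every remaining row (S2: 8>1, S3: 7>-4).
Among the remaining strategies, none is strictly dominated by another pure strategy of the same player, so the elimination stops.
Surviving strategies — Player 1: {S2, S3}; Player 2: {Beta}.

Beta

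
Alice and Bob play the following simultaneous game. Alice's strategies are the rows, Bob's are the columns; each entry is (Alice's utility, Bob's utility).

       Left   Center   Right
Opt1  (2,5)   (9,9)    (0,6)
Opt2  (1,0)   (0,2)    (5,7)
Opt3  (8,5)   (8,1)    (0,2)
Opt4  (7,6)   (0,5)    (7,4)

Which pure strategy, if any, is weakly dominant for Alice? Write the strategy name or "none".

Opt1 fails to dominate Opt2 at Right (0<5).
Opt2 fails to dominate Opt1 at Left (1<2).
Opt3 fails to dominate Opt1 at Center (8<9).
Opt4 fails to dominate Opt1 at Center (0<9).
No single strategy dominates all the others.

none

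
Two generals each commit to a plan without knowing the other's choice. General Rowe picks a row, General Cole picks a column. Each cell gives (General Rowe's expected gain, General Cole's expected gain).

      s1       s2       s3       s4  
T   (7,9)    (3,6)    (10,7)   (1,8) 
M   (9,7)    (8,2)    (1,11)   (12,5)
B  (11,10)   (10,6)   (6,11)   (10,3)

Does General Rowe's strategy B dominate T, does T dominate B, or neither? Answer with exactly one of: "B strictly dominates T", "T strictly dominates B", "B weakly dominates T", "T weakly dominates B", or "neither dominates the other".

neither dominates the other

Compare B to T across each opponent action: s1: 11>7, s2: 10>3, s3: 6<10, s4: 10>1.
B does better at s1, s2, s4 but worse at s3; neither strategy dominates the other.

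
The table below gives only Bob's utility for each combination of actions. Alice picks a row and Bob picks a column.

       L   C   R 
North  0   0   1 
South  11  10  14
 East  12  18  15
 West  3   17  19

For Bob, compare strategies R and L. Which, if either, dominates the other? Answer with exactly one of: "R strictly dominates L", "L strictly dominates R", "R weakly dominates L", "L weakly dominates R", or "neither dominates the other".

R strictly dominates L

R's payoffs vs L's, by Alice's action — North: 1>0, South: 14>11, East: 15>12, West: 19>3.
R gives a strictly higher payoff against every action of Alice, so R strictly dominates L.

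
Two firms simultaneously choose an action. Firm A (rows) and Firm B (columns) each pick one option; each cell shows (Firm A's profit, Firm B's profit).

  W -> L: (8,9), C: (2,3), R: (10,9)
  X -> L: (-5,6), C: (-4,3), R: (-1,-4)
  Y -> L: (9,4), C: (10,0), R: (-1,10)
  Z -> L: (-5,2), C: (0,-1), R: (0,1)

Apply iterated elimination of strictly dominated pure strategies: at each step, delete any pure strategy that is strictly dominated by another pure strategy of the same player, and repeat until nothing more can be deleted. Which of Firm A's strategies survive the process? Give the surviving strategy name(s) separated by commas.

Row X is eliminated: W beats it against every remaining column (L: 8>-5, C: 2>-4, R: 10>-1).
Firm A's strategy Z is strictly dominated by W (L: 8>-5, C: 2>0, R: 10>0) and is removed.
For Firm B, L strictly dominates C on the remaining rows (W: 9>3, Y: 4>0); eliminate C.
Among the remaining strategies, none is strictly dominated by another pure strategy of the same player, so the elimination stops.
Surviving strategies — Firm A: {W, Y}; Firm B: {L, R}.

W, Y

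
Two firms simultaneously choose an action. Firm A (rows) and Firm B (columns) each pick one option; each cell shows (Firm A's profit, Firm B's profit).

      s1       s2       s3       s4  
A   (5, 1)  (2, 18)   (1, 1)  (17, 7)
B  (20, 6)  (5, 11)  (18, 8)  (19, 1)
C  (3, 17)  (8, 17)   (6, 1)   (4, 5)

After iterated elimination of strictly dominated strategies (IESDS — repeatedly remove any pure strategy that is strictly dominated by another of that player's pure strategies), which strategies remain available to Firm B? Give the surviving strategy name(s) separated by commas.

s1, s2

Firm A's strategy A is strictly dominated by B (s1: 20>5, s2: 5>2, s3: 18>1, s4: 19>17) and is removed.
Column s3 is eliminated: s2 beats it against every remaining row (B: 11>8, C: 17>1).
Column s4 is eliminated: s1 beats it against every remaining row (B: 6>1, C: 17>5).
Among the remaining strategies, none is strictly dominated by another pure strategy of the same player, so the elimination stops.
Surviving strategies — Firm A: {B, C}; Firm B: {s1, s2}.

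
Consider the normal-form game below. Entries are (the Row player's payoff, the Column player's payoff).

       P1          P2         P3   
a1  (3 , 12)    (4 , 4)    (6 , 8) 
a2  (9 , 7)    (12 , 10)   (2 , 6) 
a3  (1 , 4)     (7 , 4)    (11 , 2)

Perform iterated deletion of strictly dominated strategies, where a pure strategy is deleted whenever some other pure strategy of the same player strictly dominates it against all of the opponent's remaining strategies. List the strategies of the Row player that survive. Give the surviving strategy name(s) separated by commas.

a2

For the Column player, P1 strictly dominates P3 on the remaining rows (a1: 12>8, a2: 7>6, a3: 4>2); eliminate P3.
The Row player's strategy a1 is strictly dominated by a2 (P1: 9>3, P2: 12>4) and is removed.
Row a3 is eliminated: a2 beats it against every remaining column (P1: 9>1, P2: 12>7).
Column P1 is eliminated: P2 beats it against every remaining row (a2: 10>7).
Among the remaining strategies, none is strictly dominated by another pure strategy of the same player, so the elimination stops.
Surviving strategies — the Row player: {a2}; the Column player: {P2}.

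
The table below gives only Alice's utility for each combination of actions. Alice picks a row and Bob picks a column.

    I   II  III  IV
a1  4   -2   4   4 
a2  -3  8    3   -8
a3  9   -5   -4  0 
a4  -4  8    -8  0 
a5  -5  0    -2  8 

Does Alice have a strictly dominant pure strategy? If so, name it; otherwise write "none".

a1 fails to dominate a2 at II (-2<8).
a2 fails to dominate a1 at I (-3<4).
a3 fails to dominate a1 at II (-5<-2).
a4 fails to dominate a1 at I (-4<4).
a5 fails to dominate a1 at I (-5<4).
No single strategy dominates all the others.

none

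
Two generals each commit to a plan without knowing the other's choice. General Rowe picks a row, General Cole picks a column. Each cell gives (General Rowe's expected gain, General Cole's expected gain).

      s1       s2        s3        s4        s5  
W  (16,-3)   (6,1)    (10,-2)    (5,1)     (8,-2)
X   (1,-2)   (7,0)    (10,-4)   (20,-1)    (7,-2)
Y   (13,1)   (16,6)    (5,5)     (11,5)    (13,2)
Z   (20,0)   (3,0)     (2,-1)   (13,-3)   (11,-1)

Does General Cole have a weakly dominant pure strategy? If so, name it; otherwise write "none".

s2 vs s1: W: 1>-3, X: 0>-2, Y: 6>1, Z: 0=0.
s2 vs s3: W: 1>-2, X: 0>-4, Y: 6>5, Z: 0>-1.
s2 vs s4: W: 1=1, X: 0>-1, Y: 6>5, Z: 0>-3.
s2 vs s5: W: 1>-2, X: 0>-2, Y: 6>2, Z: 0>-1.
s2 is at least as good as every other strategy against every opponent action, so it is weakly dominant.

s2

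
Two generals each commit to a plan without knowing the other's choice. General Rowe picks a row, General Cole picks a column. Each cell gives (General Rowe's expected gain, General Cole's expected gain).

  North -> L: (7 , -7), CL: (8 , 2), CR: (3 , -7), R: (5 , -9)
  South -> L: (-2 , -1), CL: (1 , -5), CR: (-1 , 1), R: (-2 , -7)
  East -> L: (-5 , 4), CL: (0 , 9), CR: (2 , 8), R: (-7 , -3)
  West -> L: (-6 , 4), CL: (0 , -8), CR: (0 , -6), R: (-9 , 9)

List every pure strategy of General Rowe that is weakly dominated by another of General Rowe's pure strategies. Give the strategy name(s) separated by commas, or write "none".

Nothing dominates North: South at L (7>-2); East at L (7>-5); West at L (7>-6).
South: dominated, since North does at least as well everywhere (L: 7>-2, CL: 8>1, CR: 3>-1, R: 5>-2).
North weakly dominates East — L: 7>-5, CL: 8>0, CR: 3>2, R: 5>-7.
West is weakly dominated by North (L: 7>-6, CL: 8>0, CR: 3>0, R: 5>-9).

South, East, West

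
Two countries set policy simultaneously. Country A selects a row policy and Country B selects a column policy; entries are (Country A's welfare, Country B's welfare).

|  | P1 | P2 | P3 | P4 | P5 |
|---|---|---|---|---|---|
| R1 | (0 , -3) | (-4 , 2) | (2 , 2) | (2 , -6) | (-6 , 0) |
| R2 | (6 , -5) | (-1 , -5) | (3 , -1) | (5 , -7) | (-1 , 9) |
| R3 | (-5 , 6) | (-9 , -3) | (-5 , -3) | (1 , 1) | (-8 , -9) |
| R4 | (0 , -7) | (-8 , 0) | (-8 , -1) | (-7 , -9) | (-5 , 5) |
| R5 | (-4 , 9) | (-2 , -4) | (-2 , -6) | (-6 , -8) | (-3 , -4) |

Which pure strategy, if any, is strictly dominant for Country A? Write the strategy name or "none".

R2

R2 vs R1: P1: 6>0, P2: -1>-4, P3: 3>2, P4: 5>2, P5: -1>-6.
R2 vs R3: P1: 6>-5, P2: -1>-9, P3: 3>-5, P4: 5>1, P5: -1>-8.
R2 vs R4: P1: 6>0, P2: -1>-8, P3: 3>-8, P4: 5>-7, P5: -1>-5.
R2 vs R5: P1: 6>-4, P2: -1>-2, P3: 3>-2, P4: 5>-6, P5: -1>-3.
R2 strictly beats every other strategy against every opponent action, so it is strictly dominant.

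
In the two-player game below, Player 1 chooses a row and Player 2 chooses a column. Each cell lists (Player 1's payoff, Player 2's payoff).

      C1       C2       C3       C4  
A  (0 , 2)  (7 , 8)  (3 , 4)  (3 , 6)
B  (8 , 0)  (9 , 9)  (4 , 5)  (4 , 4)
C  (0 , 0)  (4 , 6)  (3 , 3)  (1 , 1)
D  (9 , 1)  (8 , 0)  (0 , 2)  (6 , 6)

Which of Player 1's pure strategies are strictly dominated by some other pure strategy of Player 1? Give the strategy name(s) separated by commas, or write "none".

B strictly dominates A — C1: 8>0, C2: 9>7, C3: 4>3, C4: 4>3.
B is not dominated — it holds its own against A at C1 (8>0); C at C1 (8>0); D at C2 (9>8).
C is strictly dominated by B (C1: 8>0, C2: 9>4, C3: 4>3, C4: 4>1).
D: no other strategy beats it everywhere (A at C1 (9>0); B at C1 (9>8); C at C1 (9>0)).

A, C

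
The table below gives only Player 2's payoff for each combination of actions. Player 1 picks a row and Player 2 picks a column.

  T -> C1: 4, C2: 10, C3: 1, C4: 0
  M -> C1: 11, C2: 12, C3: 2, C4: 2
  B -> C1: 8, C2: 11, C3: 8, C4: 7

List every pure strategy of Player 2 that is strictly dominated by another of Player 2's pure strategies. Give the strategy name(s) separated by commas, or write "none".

C1 is strictly dominated by C2 (T: 10>4, M: 12>11, B: 11>8).
C2: no other strategy beats it everywhere (C1 at T (10>4); C3 at T (10>1); C4 at T (10>0)).
C3: dominated, since C2 does at least as well everywhere (T: 10>1, M: 12>2, B: 11>8).
C4: dominated, since C1 does at least as well everywhere (T: 4>0, M: 11>2, B: 8>7).

C1, C3, C4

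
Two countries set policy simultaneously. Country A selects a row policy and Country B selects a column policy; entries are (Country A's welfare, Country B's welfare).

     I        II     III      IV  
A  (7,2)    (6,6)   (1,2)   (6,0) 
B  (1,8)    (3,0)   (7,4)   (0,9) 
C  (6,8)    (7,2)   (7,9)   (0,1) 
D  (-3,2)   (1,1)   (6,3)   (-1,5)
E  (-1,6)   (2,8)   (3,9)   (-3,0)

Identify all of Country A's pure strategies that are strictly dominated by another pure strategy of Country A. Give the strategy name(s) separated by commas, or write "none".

A is not dominated — it holds its own against B at I (7>1); C at I (7>6); D at I (7>-3); E at I (7>-1).
B is not dominated — it holds its own against A at III (7>1); C at III (7=7); D at I (1>-3); E at I (1>-1).
C is not dominated — it holds its own against A at II (7>6); B at I (6>1); D at I (6>-3); E at I (6>-1).
D: dominated, since B does at least as well everywhere (I: 1>-3, II: 3>1, III: 7>6, IV: 0>-1).
B strictly dominates E — I: 1>-1, II: 3>2, III: 7>3, IV: 0>-3.

D, E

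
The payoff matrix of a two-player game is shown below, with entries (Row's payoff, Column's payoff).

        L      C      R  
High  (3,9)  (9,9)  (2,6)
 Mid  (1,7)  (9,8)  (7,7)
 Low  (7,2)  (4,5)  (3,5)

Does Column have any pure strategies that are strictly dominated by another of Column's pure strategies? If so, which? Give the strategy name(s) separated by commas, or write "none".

L is not dominated — it holds its own against C at High (9=9); R at High (9>6).
C is not dominated — it holds its own against L at High (9=9); R at High (9>6).
R is not dominated — it holds its own against L at Mid (7=7); C at Low (5=5).

none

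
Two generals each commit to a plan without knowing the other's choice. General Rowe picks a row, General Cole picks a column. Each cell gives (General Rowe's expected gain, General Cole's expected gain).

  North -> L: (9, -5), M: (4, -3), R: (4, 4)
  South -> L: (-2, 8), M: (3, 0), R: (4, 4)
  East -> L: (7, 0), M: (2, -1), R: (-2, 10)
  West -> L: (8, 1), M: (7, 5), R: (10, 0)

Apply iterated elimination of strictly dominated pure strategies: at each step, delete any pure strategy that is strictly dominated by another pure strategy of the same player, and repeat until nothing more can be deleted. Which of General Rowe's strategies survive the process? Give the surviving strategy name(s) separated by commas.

For General Rowe, West strictly dominates South on the remaining columns (L: 8>-2, M: 7>3, R: 10>4); eliminate South.
For General Rowe, North strictly dominates East on the remaining columns (L: 9>7, M: 4>2, R: 4>-2); eliminate East.
Column L is eliminated: M beats it against every remaining row (North: -3>-5, West: 5>1).
For General Rowe, West strictly dominates North on the remaining columns (M: 7>4, R: 10>4); eliminate North.
For General Cole, M strictly dominates R on the remaining rows (West: 5>0); eliminate R.
Among the remaining strategies, none is strictly dominated by another pure strategy of the same player, so the elimination stops.
Surviving strategies — General Rowe: {West}; General Cole: {M}.

West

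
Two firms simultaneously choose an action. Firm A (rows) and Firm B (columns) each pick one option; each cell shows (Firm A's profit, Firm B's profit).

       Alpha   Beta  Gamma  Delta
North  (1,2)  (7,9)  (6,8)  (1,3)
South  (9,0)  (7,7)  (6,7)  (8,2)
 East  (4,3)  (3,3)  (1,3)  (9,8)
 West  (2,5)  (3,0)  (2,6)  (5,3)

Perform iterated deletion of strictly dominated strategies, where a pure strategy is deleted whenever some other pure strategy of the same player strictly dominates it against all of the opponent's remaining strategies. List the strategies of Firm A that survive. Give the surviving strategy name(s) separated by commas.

North, South, East

Row West is eliminated: South beats it against every remaining column (Alpha: 9>2, Beta: 7>3, Gamma: 6>2, Delta: 8>5).
Firm B's strategy Alpha is strictly dominated by Delta (North: 3>2, South: 2>0, East: 8>3) and is removed.
Among the remaining strategies, none is strictly dominated by another pure strategy of the same player, so the elimination stops.
Surviving strategies — Firm A: {North, South, East}; Firm B: {Beta, Gamma, Delta}.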